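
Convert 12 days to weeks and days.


1 weeks 5 days

Weeks: 12 ÷ 7 = 1 remainder 5


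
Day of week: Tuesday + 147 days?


Tuesday

Start: Tuesday (index 1)
(1 + 147) mod 7
= 148 mod 7
= 1
Index 1 → Tuesday


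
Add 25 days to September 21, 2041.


October 16, 2041

Start: September 21, 2041
Add 25 days
September 21 → October 1: 30 - 21 + 1 = 10 days (25 - 10 = 15 left)
October 1 + 15 = October 16, 2041


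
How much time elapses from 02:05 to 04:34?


2h 29m

End time in minutes: 4×60 + 34 = 274
Start time in minutes: 2×60 + 5 = 125
Difference = 274 - 125 = 149 minutes
= 2 hours 29 minutes


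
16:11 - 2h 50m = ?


Start: 971 minutes from midnight
Subtract: 170 minutes
Remaining: 971 - 170 = 801
Hours: 13, Minutes: 21

13:21


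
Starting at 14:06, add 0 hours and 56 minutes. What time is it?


15:02

Start: 846 minutes from midnight
Add: 56 minutes
Total: 902 minutes
Hours: 902 ÷ 60 = 15 remainder 2


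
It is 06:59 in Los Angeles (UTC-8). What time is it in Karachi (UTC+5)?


19:59

Time difference = UTC+5 - UTC-8 = +13 hours
New hour = (6 + 13) mod 24
= 19 mod 24 = 19
Minutes unchanged → 19:59


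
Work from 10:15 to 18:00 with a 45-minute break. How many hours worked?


Total time = (18×60+0) - (10×60+15)
= 1080 - 615 = 465 min
Minus break: 465 - 45 = 420 min
= 7h 0m

7h 0m (420 minutes)


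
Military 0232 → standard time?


2:32 AM

Hour: 2
2 < 12 → AM


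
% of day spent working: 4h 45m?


Time: 285 minutes
Day: 1440 minutes
Percentage = (285/1440) × 100 ≈ 19.8%

19.8%


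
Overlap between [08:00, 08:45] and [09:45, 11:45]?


0 minutes

Meeting A: 480-525 (in minutes from midnight)
Meeting B: 585-705
Overlap start = max(480, 585) = 585
Overlap end = min(525, 705) = 525
Overlap = max(0, 525 - 585) = 0 min


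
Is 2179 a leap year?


Rules: divisible by 4 AND (not by 100 OR by 400)
2179 ÷ 4 = 544 remainder 3 → not divisible by 4
Not divisible by 4 → not a leap year

No


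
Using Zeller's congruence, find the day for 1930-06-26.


Thursday

Zeller's congruence:
q=26, m=6, k=30, j=19
h = (26 + ⌊13×7/5⌋ + 30 + ⌊30/4⌋ + ⌊19/4⌋ - 2×19) mod 7
= (26 + 18 + 30 + 7 + 4 - 38) mod 7
= 47 mod 7 = 5
h=5 → Thursday


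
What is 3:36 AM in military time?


Input: 3:36 AM
AM hour stays: 3

03:36


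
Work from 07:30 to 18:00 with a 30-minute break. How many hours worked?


Total time = (18×60+0) - (7×60+30)
= 1080 - 450 = 630 min
Minus break: 630 - 30 = 600 min
= 10h 0m

10h 0m (600 minutes)


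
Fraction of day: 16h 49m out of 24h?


Total minutes: 16×60 + 49 = 1009
Day = 24×60 = 1440 minutes
Fraction = 1009/1440 ≈ 0.7007
As a percentage: 1009/1440 × 100 ≈ 70.07%

0.7007 (70.07%)


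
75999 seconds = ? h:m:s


Hours: 75999 ÷ 3600 = 21 remainder 399
Minutes: 399 ÷ 60 = 6 remainder 39
Seconds: 39

21h 6m 39s


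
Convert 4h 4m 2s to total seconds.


14642 seconds

Hours: 4 × 3600 = 14400
Minutes: 4 × 60 = 240
Seconds: 2
Total = 14400 + 240 + 2 = 14642


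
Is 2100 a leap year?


No

Rules: divisible by 4 AND (not by 100 OR by 400)
2100 ÷ 4 = 525 exactly → divisible by 4
2100 ÷ 100 = 21 exactly → divisible by 100
2100 ÷ 400 = 5 remainder 100 → not divisible by 400
Divisible by 100 but not by 400 → not a leap year


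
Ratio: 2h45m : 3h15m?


11:13 (0.85)

Duration 1: 165 minutes
Duration 2: 195 minutes
Ratio = 165:195
GCD = 15
Simplified = 11:13
As a decimal: 11/13 ≈ 0.85


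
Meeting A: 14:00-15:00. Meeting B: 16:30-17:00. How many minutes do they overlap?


0 minutes

Meeting A: 840-900 (in minutes from midnight)
Meeting B: 990-1020
Overlap start = max(840, 990) = 990
Overlap end = min(900, 1020) = 900
Overlap = max(0, 900 - 990) = 0 min


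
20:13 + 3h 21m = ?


23:34

Start: 1213 minutes from midnight
Add: 201 minutes
Total: 1414 minutes
Hours: 1414 ÷ 60 = 23 remainder 34


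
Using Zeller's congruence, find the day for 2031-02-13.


Thursday

Zeller's congruence:
q=13, m=14, k=30, j=20
h = (13 + ⌊13×15/5⌋ + 30 + ⌊30/4⌋ + ⌊20/4⌋ - 2×20) mod 7
= (13 + 39 + 30 + 7 + 5 - 40) mod 7
= 54 mod 7 = 5
h=5 → Thursday


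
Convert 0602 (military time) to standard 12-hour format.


Hour: 6
6 < 12 → AM

6:02 AM


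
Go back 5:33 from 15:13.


Start: 913 minutes from midnight
Subtract: 333 minutes
Remaining: 913 - 333 = 580
Hours: 9, Minutes: 40

09:40


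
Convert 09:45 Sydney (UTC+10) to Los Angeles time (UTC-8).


15:45 (previous day)

Time difference = UTC-8 - UTC+10 = -18 hours
New hour = (9 -18) mod 24
= -9 mod 24 = 15
Minutes unchanged → 15:45; -9 < 0 → previous day


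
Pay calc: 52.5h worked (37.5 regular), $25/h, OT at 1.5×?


$1500.00

Regular: 37.5h × $25 = $937.50
Overtime: 52.5 - 37.5 = 15.0h
OT pay: 15.0h × $25 × 1.5 = $562.50
Total = $937.50 + $562.50 = $1500.00


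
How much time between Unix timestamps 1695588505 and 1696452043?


863538 seconds (239.9 hours / 9.99 days)

Difference = 1696452043 - 1695588505 = 863538 seconds
In hours: 863538 / 3600 ≈ 239.9
In days: 863538 / 86400 ≈ 9.99


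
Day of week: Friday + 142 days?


Sunday

Start: Friday (index 4)
(4 + 142) mod 7
= 146 mod 7
= 6
Index 6 → Sunday


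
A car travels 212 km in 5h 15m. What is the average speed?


40.4 km/h

Distance: 212 km
Time: 5h 15m = 315 min = 315/60 = 21/4 hours
Speed = 212 ÷ (21/4) = 212 × 4 / 21 = 848/21 ≈ 40.4 km/h


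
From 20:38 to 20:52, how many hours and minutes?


End time in minutes: 20×60 + 52 = 1252
Start time in minutes: 20×60 + 38 = 1238
Difference = 1252 - 1238 = 14 minutes
= 0 hours 14 minutes

0h 14m


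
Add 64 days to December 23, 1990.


Start: December 23, 1990
Add 64 days
December 23 → January 1: 31 - 23 + 1 = 9 days (64 - 9 = 55 left)
January 1 → February 1: 31 - 1 + 1 = 31 days (55 - 31 = 24 left)
February 1 + 24 = February 25, 1991

February 25, 1991


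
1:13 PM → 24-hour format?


13:13

Input: 1:13 PM
PM: 1 + 12 = 13


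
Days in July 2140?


31 days

Month: July (month 7)
July has 31 days


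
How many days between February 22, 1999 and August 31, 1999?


From February 22, 1999 to August 31, 1999
Rest of February 1999: 28 - 22 = 6
Full months: March 31, April 30, May 31, June 30, July 31
Days into August 1999: 31
Total = 6 + 31 + 30 + 31 + 30 + 31 + 31 = 190 days

190 days


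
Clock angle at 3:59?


Hour hand = 3×30 + 59×0.5 = 119.5°
Minute hand = 59×6 = 354°
Difference = |119.5 - 354| = 234.5°
Since > 180°: 360 - 234.5 = 125.5°

125.5°


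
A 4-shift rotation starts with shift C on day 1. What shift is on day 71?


Shifts: A, B, C, D
Start: C (index 2)
Day 71: (2 + 71 - 1) mod 4
= 72 mod 4
= 0
Index 0 → shift A

Shift A


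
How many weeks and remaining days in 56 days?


Weeks: 56 ÷ 7 = 8 remainder 0

8 weeks 0 days


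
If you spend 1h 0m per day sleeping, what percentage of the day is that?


Time: 60 minutes
Day: 1440 minutes
Percentage = (60/1440) × 100 ≈ 4.2%

4.2%


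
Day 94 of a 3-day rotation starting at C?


Shifts: A, B, C
Start: C (index 2)
Day 94: (2 + 94 - 1) mod 3
= 95 mod 3
= 2
Index 2 → shift C

Shift C


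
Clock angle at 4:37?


83.5°

Hour hand = 4×30 + 37×0.5 = 138.5°
Minute hand = 37×6 = 222°
Difference = |138.5 - 222| = 83.5°


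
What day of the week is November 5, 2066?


Friday

Zeller's congruence:
q=5, m=11, k=66, j=20
h = (5 + ⌊13×12/5⌋ + 66 + ⌊66/4⌋ + ⌊20/4⌋ - 2×20) mod 7
= (5 + 31 + 66 + 16 + 5 - 40) mod 7
= 83 mod 7 = 6
h=6 → Friday


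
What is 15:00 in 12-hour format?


Hour: 15
15 - 12 = 3 → PM

3:00 PM


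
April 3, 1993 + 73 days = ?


June 15, 1993

Start: April 3, 1993
Add 73 days
April 3 → May 1: 30 - 3 + 1 = 28 days (73 - 28 = 45 left)
May 1 → June 1: 31 - 1 + 1 = 31 days (45 - 31 = 14 left)
June 1 + 14 = June 15, 1993


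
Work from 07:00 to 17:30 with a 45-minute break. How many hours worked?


Total time = (17×60+30) - (7×60+0)
= 1050 - 420 = 630 min
Minus break: 630 - 45 = 585 min
= 9h 45m

9h 45m (585 minutes)


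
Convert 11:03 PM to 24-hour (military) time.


Input: 11:03 PM
PM: 11 + 12 = 23

23:03


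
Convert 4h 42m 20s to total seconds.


16940 seconds

Hours: 4 × 3600 = 14400
Minutes: 42 × 60 = 2520
Seconds: 20
Total = 14400 + 2520 + 20 = 16940


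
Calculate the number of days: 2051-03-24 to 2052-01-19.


301 days

From March 24, 2051 to January 19, 2052
Rest of March 2051: 31 - 24 = 7
Full months: April 30, May 31, June 30, July 31, August 31, September 30, October 31, November 30, December 31
Days into January 2052: 19
Total = 7 + 30 + 31 + 30 + 31 + 31 + 30 + 31 + 30 + 31 + 19 = 301 days


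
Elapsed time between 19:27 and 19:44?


0h 17m

End time in minutes: 19×60 + 44 = 1184
Start time in minutes: 19×60 + 27 = 1167
Difference = 1184 - 1167 = 17 minutes
= 0 hours 17 minutes


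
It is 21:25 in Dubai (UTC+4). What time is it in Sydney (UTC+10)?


Time difference = UTC+10 - UTC+4 = +6 hours
New hour = (21 + 6) mod 24
= 27 mod 24 = 3
Minutes unchanged → 03:25; 27 ≥ 24 → next day

03:25 (next day)


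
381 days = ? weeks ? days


Weeks: 381 ÷ 7 = 54 remainder 3

54 weeks 3 days


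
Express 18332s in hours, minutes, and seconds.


Hours: 18332 ÷ 3600 = 5 remainder 332
Minutes: 332 ÷ 60 = 5 remainder 32
Seconds: 32

5h 5m 32s


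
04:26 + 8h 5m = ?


12:31

Start: 266 minutes from midnight
Add: 485 minutes
Total: 751 minutes
Hours: 751 ÷ 60 = 12 remainder 31


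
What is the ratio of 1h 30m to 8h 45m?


6:35 (0.17)

Duration 1: 90 minutes
Duration 2: 525 minutes
Ratio = 90:525
GCD = 15
Simplified = 6:35
As a decimal: 6/35 ≈ 0.17


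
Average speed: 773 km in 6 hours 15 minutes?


Distance: 773 km
Time: 6h 15m = 375 min = 375/60 = 25/4 hours
Speed = 773 ÷ (25/4) = 773 × 4 / 25 = 3092/25 ≈ 123.7 km/h

123.7 km/h


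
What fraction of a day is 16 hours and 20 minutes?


0.6806 (68.06%)

Total minutes: 16×60 + 20 = 980
Day = 24×60 = 1440 minutes
Fraction = 980/1440 ≈ 0.6806
As a percentage: 980/1440 × 100 ≈ 68.06%


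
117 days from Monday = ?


Saturday

Start: Monday (index 0)
(0 + 117) mod 7
= 117 mod 7
= 5
Index 5 → Saturday


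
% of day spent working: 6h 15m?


Time: 375 minutes
Day: 1440 minutes
Percentage = (375/1440) × 100 ≈ 26.0%

26.0%


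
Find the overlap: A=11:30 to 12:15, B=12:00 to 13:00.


Meeting A: 690-735 (in minutes from midnight)
Meeting B: 720-780
Overlap start = max(690, 720) = 720
Overlap end = min(735, 780) = 735
Overlap = max(0, 735 - 720) = 15 min

15 minutes


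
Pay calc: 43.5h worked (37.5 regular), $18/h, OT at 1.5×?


$837.00

Regular: 37.5h × $18 = $675.00
Overtime: 43.5 - 37.5 = 6.0h
OT pay: 6.0h × $18 × 1.5 = $162.00
Total = $675.00 + $162.00 = $837.00


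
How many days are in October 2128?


Month: October (month 10)
October has 31 days

31 days


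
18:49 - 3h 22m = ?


15:27

Start: 1129 minutes from midnight
Subtract: 202 minutes
Remaining: 1129 - 202 = 927
Hours: 15, Minutes: 27


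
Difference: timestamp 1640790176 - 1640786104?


Difference = 1640790176 - 1640786104 = 4072 seconds
In hours: 4072 / 3600 ≈ 1.1
In days: 4072 / 86400 ≈ 0.05

4072 seconds (1.1 hours / 0.05 days)


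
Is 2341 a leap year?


No

Rules: divisible by 4 AND (not by 100 OR by 400)
2341 ÷ 4 = 585 remainder 1 → not divisible by 4
Not divisible by 4 → not a leap year


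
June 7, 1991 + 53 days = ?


Start: June 7, 1991
Add 53 days
June 7 → July 1: 30 - 7 + 1 = 24 days (53 - 24 = 29 left)
July 1 + 29 = July 30, 1991

July 30, 1991


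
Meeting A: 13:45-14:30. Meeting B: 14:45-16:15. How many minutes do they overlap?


Meeting A: 825-870 (in minutes from midnight)
Meeting B: 885-975
Overlap start = max(825, 885) = 885
Overlap end = min(870, 975) = 870
Overlap = max(0, 870 - 885) = 0 min

0 minutes


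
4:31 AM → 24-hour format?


Input: 4:31 AM
AM hour stays: 4

04:31


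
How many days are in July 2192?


Month: July (month 7)
July has 31 days

31 days


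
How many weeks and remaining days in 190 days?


Weeks: 190 ÷ 7 = 27 remainder 1

27 weeks 1 days


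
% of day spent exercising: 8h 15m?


Time: 495 minutes
Day: 1440 minutes
Percentage = (495/1440) × 100 ≈ 34.4%

34.4%


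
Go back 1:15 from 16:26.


15:11

Start: 986 minutes from midnight
Subtract: 75 minutes
Remaining: 986 - 75 = 911
Hours: 15, Minutes: 11


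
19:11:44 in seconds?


69104 seconds

Hours: 19 × 3600 = 68400
Minutes: 11 × 60 = 660
Seconds: 44
Total = 68400 + 660 + 44 = 69104


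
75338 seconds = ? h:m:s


Hours: 75338 ÷ 3600 = 20 remainder 3338
Minutes: 3338 ÷ 60 = 55 remainder 38
Seconds: 38

20h 55m 38s


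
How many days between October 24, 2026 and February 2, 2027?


101 days

From October 24, 2026 to February 2, 2027
Rest of October 2026: 31 - 24 = 7
Full months: November 30, December 31, January 31
Days into February 2027: 2
Total = 7 + 30 + 31 + 31 + 2 = 101 days


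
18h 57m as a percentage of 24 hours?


Total minutes: 18×60 + 57 = 1137
Day = 24×60 = 1440 minutes
Fraction = 1137/1440 ≈ 0.7896
As a percentage: 1137/1440 × 100 ≈ 78.96%

0.7896 (78.96%)


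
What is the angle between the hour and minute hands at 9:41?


Hour hand = 9×30 + 41×0.5 = 290.5°
Minute hand = 41×6 = 246°
Difference = |290.5 - 246| = 44.5°

44.5°


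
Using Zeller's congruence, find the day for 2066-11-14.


Zeller's congruence:
q=14, m=11, k=66, j=20
h = (14 + ⌊13×12/5⌋ + 66 + ⌊66/4⌋ + ⌊20/4⌋ - 2×20) mod 7
= (14 + 31 + 66 + 16 + 5 - 40) mod 7
= 92 mod 7 = 1
h=1 → Sunday

Sunday


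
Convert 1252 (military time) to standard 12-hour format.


12:52 PM

Hour: 12
12 → 12 PM (noon)


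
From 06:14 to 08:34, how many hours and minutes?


2h 20m

End time in minutes: 8×60 + 34 = 514
Start time in minutes: 6×60 + 14 = 374
Difference = 514 - 374 = 140 minutes
= 2 hours 20 minutes


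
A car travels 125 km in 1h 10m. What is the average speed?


Distance: 125 km
Time: 1h 10m = 70 min = 70/60 = 7/6 hours
Speed = 125 ÷ (7/6) = 125 × 6 / 7 = 750/7 ≈ 107.1 km/h

107.1 km/h


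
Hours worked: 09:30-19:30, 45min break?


9h 15m (555 minutes)

Total time = (19×60+30) - (9×60+30)
= 1170 - 570 = 600 min
Minus break: 600 - 45 = 555 min
= 9h 15m


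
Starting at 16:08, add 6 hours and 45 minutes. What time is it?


22:53

Start: 968 minutes from midnight
Add: 405 minutes
Total: 1373 minutes
Hours: 1373 ÷ 60 = 22 remainder 53


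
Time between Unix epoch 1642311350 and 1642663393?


352043 seconds (97.8 hours / 4.07 days)

Difference = 1642663393 - 1642311350 = 352043 seconds
In hours: 352043 / 3600 ≈ 97.8
In days: 352043 / 86400 ≈ 4.07


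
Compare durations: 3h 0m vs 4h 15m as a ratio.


Duration 1: 180 minutes
Duration 2: 255 minutes
Ratio = 180:255
GCD = 15
Simplified = 12:17
As a decimal: 12/17 ≈ 0.71

12:17 (0.71)


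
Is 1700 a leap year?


Rules: divisible by 4 AND (not by 100 OR by 400)
1700 ÷ 4 = 425 exactly → divisible by 4
1700 ÷ 100 = 17 exactly → divisible by 100
1700 ÷ 400 = 4 remainder 100 → not divisible by 400
Divisible by 100 but not by 400 → not a leap year

No


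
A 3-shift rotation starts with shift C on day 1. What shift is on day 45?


Shift B

Shifts: A, B, C
Start: C (index 2)
Day 45: (2 + 45 - 1) mod 3
= 46 mod 3
= 1
Index 1 → shift B


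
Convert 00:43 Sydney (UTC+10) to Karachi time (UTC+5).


19:43 (previous day)

Time difference = UTC+5 - UTC+10 = -5 hours
New hour = (0 -5) mod 24
= -5 mod 24 = 19
Minutes unchanged → 19:43; -5 < 0 → previous day


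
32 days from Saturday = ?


Start: Saturday (index 5)
(5 + 32) mod 7
= 37 mod 7
= 2
Index 2 → Wednesday

Wednesday


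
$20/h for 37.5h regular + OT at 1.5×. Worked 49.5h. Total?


$1110.00

Regular: 37.5h × $20 = $750.00
Overtime: 49.5 - 37.5 = 12.0h
OT pay: 12.0h × $20 × 1.5 = $360.00
Total = $750.00 + $360.00 = $1110.00


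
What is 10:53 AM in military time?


10:53

Input: 10:53 AM
AM hour stays: 10


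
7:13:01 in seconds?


Hours: 7 × 3600 = 25200
Minutes: 13 × 60 = 780
Seconds: 1
Total = 25200 + 780 + 1 = 25981

25981 seconds


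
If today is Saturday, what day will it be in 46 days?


Wednesday

Start: Saturday (index 5)
(5 + 46) mod 7
= 51 mod 7
= 2
Index 2 → Wednesday


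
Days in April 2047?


30 days

Month: April (month 4)
April has 30 days


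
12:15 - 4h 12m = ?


Start: 735 minutes from midnight
Subtract: 252 minutes
Remaining: 735 - 252 = 483
Hours: 8, Minutes: 3

08:03


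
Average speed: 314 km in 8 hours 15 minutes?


38.1 km/h

Distance: 314 km
Time: 8h 15m = 495 min = 495/60 = 33/4 hours
Speed = 314 ÷ (33/4) = 314 × 4 / 33 = 1256/33 ≈ 38.1 km/h


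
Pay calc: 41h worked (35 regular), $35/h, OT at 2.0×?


Regular: 35h × $35 = $1225.00
Overtime: 41 - 35 = 6h
OT pay: 6h × $35 × 2.0 = $420.00
Total = $1225.00 + $420.00 = $1645.00

$1645.00


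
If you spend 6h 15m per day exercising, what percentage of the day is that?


Time: 375 minutes
Day: 1440 minutes
Percentage = (375/1440) × 100 ≈ 26.0%

26.0%


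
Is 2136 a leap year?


Yes

Rules: divisible by 4 AND (not by 100 OR by 400)
2136 ÷ 4 = 534 exactly → divisible by 4
2136 ÷ 100 = 21 remainder 36 → not divisible by 100
Divisible by 4 but not by 100 → leap year


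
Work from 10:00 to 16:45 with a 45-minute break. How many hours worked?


6h 0m (360 minutes)

Total time = (16×60+45) - (10×60+0)
= 1005 - 600 = 405 min
Minus break: 405 - 45 = 360 min
= 6h 0m


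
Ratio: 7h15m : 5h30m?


29:22 (1.32)

Duration 1: 435 minutes
Duration 2: 330 minutes
Ratio = 435:330
GCD = 15
Simplified = 29:22
As a decimal: 29/22 ≈ 1.32


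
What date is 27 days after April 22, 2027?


Start: April 22, 2027
Add 27 days
April 22 → May 1: 30 - 22 + 1 = 9 days (27 - 9 = 18 left)
May 1 + 18 = May 19, 2027

May 19, 2027


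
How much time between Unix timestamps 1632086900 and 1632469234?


382334 seconds (106.2 hours / 4.43 days)

Difference = 1632469234 - 1632086900 = 382334 seconds
In hours: 382334 / 3600 ≈ 106.2
In days: 382334 / 86400 ≈ 4.43


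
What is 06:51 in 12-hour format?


Hour: 6
6 < 12 → AM

6:51 AM


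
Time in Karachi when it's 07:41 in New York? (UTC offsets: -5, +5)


17:41

Time difference = UTC+5 - UTC-5 = +10 hours
New hour = (7 + 10) mod 24
= 17 mod 24 = 17
Minutes unchanged → 17:41


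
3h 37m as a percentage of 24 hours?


Total minutes: 3×60 + 37 = 217
Day = 24×60 = 1440 minutes
Fraction = 217/1440 ≈ 0.1507
As a percentage: 217/1440 × 100 ≈ 15.07%

0.1507 (15.07%)


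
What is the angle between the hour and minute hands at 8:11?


Hour hand = 8×30 + 11×0.5 = 245.5°
Minute hand = 11×6 = 66°
Difference = |245.5 - 66| = 179.5°

179.5°


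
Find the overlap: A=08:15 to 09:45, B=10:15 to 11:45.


0 minutes

Meeting A: 495-585 (in minutes from midnight)
Meeting B: 615-705
Overlap start = max(495, 615) = 615
Overlap end = min(585, 705) = 585
Overlap = max(0, 585 - 615) = 0 min


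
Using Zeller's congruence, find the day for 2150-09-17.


Thursday

Zeller's congruence:
q=17, m=9, k=50, j=21
h = (17 + ⌊13×10/5⌋ + 50 + ⌊50/4⌋ + ⌊21/4⌋ - 2×21) mod 7
= (17 + 26 + 50 + 12 + 5 - 42) mod 7
= 68 mod 7 = 5
h=5 → Thursday


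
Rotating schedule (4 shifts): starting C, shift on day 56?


Shift B

Shifts: A, B, C, D
Start: C (index 2)
Day 56: (2 + 56 - 1) mod 4
= 57 mod 4
= 1
Index 1 → shift B


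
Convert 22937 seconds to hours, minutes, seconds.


6h 22m 17s

Hours: 22937 ÷ 3600 = 6 remainder 1337
Minutes: 1337 ÷ 60 = 22 remainder 17
Seconds: 17


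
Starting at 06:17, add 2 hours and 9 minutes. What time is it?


Start: 377 minutes from midnight
Add: 129 minutes
Total: 506 minutes
Hours: 506 ÷ 60 = 8 remainder 26

08:26


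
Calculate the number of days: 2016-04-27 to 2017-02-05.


284 days

From April 27, 2016 to February 5, 2017
Rest of April 2016: 30 - 27 = 3
Full months: May 31, June 30, July 31, August 31, September 30, October 31, November 30, December 31, January 31
Days into February 2017: 5
Total = 3 + 31 + 30 + 31 + 31 + 30 + 31 + 30 + 31 + 31 + 5 = 284 days


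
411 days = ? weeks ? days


Weeks: 411 ÷ 7 = 58 remainder 5

58 weeks 5 days


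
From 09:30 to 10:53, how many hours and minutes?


End time in minutes: 10×60 + 53 = 653
Start time in minutes: 9×60 + 30 = 570
Difference = 653 - 570 = 83 minutes
= 1 hours 23 minutes

1h 23m


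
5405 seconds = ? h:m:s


1h 30m 5s

Hours: 5405 ÷ 3600 = 1 remainder 1805
Minutes: 1805 ÷ 60 = 30 remainder 5
Seconds: 5


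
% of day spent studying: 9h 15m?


38.5%

Time: 555 minutes
Day: 1440 minutes
Percentage = (555/1440) × 100 ≈ 38.5%


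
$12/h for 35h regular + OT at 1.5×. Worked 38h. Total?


Regular: 35h × $12 = $420.00
Overtime: 38 - 35 = 3h
OT pay: 3h × $12 × 1.5 = $54.00
Total = $420.00 + $54.00 = $474.00

$474.00


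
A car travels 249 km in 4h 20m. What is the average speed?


Distance: 249 km
Time: 4h 20m = 260 min = 260/60 = 13/3 hours
Speed = 249 ÷ (13/3) = 249 × 3 / 13 = 747/13 ≈ 57.5 km/h

57.5 km/h


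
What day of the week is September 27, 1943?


Monday

Zeller's congruence:
q=27, m=9, k=43, j=19
h = (27 + ⌊13×10/5⌋ + 43 + ⌊43/4⌋ + ⌊19/4⌋ - 2×19) mod 7
= (27 + 26 + 43 + 10 + 4 - 38) mod 7
= 72 mod 7 = 2
h=2 → Monday


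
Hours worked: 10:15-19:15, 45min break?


8h 15m (495 minutes)

Total time = (19×60+15) - (10×60+15)
= 1155 - 615 = 540 min
Minus break: 540 - 45 = 495 min
= 8h 15m


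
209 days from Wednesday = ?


Start: Wednesday (index 2)
(2 + 209) mod 7
= 211 mod 7
= 1
Index 1 → Tuesday

Tuesday


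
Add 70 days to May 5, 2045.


July 14, 2045

Start: May 5, 2045
Add 70 days
May 5 → June 1: 31 - 5 + 1 = 27 days (70 - 27 = 43 left)
June 1 → July 1: 30 - 1 + 1 = 30 days (43 - 30 = 13 left)
July 1 + 13 = July 14, 2045


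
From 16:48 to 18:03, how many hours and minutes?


End time in minutes: 18×60 + 3 = 1083
Start time in minutes: 16×60 + 48 = 1008
Difference = 1083 - 1008 = 75 minutes
= 1 hours 15 minutes

1h 15m


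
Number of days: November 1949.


30 days

Month: November (month 11)
November has 30 days


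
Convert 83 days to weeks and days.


Weeks: 83 ÷ 7 = 11 remainder 6

11 weeks 6 days


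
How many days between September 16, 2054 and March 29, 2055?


From September 16, 2054 to March 29, 2055
Rest of September 2054: 30 - 16 = 14
Full months: October 31, November 30, December 31, January 31, February 2055 28
Days into March 2055: 29
Total = 14 + 31 + 30 + 31 + 31 + 28 + 29 = 194 days

194 days


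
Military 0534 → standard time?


5:34 AM

Hour: 5
5 < 12 → AM


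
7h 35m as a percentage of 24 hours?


Total minutes: 7×60 + 35 = 455
Day = 24×60 = 1440 minutes
Fraction = 455/1440 ≈ 0.3160
As a percentage: 455/1440 × 100 ≈ 31.60%

0.3160 (31.60%)


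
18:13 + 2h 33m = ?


Start: 1093 minutes from midnight
Add: 153 minutes
Total: 1246 minutes
Hours: 1246 ÷ 60 = 20 remainder 46

20:46


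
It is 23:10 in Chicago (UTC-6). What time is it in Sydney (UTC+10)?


15:10 (next day)

Time difference = UTC+10 - UTC-6 = +16 hours
New hour = (23 + 16) mod 24
= 39 mod 24 = 15
Minutes unchanged → 15:10; 39 ≥ 24 → next day


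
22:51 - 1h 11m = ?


Start: 1371 minutes from midnight
Subtract: 71 minutes
Remaining: 1371 - 71 = 1300
Hours: 21, Minutes: 40

21:40


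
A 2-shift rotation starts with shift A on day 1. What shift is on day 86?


Shift B

Shifts: A, B
Start: A (index 0)
Day 86: (0 + 86 - 1) mod 2
= 85 mod 2
= 1
Index 1 → shift B


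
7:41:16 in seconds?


Hours: 7 × 3600 = 25200
Minutes: 41 × 60 = 2460
Seconds: 16
Total = 25200 + 2460 + 16 = 27676

27676 seconds


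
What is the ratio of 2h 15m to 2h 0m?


9:8 (1.13)

Duration 1: 135 minutes
Duration 2: 120 minutes
Ratio = 135:120
GCD = 15
Simplified = 9:8
As a decimal: 9/8 ≈ 1.13


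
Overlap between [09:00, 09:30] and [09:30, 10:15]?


Meeting A: 540-570 (in minutes from midnight)
Meeting B: 570-615
Overlap start = max(540, 570) = 570
Overlap end = min(570, 615) = 570
Overlap = max(0, 570 - 570) = 0 min

0 minutes


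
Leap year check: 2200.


Rules: divisible by 4 AND (not by 100 OR by 400)
2200 ÷ 4 = 550 exactly → divisible by 4
2200 ÷ 100 = 22 exactly → divisible by 100
2200 ÷ 400 = 5 remainder 200 → not divisible by 400
Divisible by 100 but not by 400 → not a leap year

No


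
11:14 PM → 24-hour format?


Input: 11:14 PM
PM: 11 + 12 = 23

23:14


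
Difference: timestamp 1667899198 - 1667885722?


13476 seconds (3.7 hours / 0.16 days)

Difference = 1667899198 - 1667885722 = 13476 seconds
In hours: 13476 / 3600 ≈ 3.7
In days: 13476 / 86400 ≈ 0.16


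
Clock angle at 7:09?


Hour hand = 7×30 + 9×0.5 = 214.5°
Minute hand = 9×6 = 54°
Difference = |214.5 - 54| = 160.5°

160.5°


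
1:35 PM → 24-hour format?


13:35

Input: 1:35 PM
PM: 1 + 12 = 13


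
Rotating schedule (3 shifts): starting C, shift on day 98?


Shift A

Shifts: A, B, C
Start: C (index 2)
Day 98: (2 + 98 - 1) mod 3
= 99 mod 3
= 0
Index 0 → shift A


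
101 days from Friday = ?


Start: Friday (index 4)
(4 + 101) mod 7
= 105 mod 7
= 0
Index 0 → Monday

Monday


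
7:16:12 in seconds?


26172 seconds

Hours: 7 × 3600 = 25200
Minutes: 16 × 60 = 960
Seconds: 12
Total = 25200 + 960 + 12 = 26172


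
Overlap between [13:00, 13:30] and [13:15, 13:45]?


15 minutes

Meeting A: 780-810 (in minutes from midnight)
Meeting B: 795-825
Overlap start = max(780, 795) = 795
Overlap end = min(810, 825) = 810
Overlap = max(0, 810 - 795) = 15 min


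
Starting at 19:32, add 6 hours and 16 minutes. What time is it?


01:48 (next day)

Start: 1172 minutes from midnight
Add: 376 minutes
Total: 1548 minutes
Hours: 1548 ÷ 60 = 25 remainder 48
25 ≥ 24 → 25 - 24 = 1 (next day)


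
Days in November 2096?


Month: November (month 11)
November has 30 days

30 days


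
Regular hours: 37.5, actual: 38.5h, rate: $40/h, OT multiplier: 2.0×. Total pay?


Regular: 37.5h × $40 = $1500.00
Overtime: 38.5 - 37.5 = 1.0h
OT pay: 1.0h × $40 × 2.0 = $80.00
Total = $1500.00 + $80.00 = $1580.00

$1580.00


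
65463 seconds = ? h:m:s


Hours: 65463 ÷ 3600 = 18 remainder 663
Minutes: 663 ÷ 60 = 11 remainder 3
Seconds: 3

18h 11m 3s


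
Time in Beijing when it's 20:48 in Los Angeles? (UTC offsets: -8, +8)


Time difference = UTC+8 - UTC-8 = +16 hours
New hour = (20 + 16) mod 24
= 36 mod 24 = 12
Minutes unchanged → 12:48; 36 ≥ 24 → next day

12:48 (next day)


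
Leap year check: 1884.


Yes

Rules: divisible by 4 AND (not by 100 OR by 400)
1884 ÷ 4 = 471 exactly → divisible by 4
1884 ÷ 100 = 18 remainder 84 → not divisible by 100
Divisible by 4 but not by 100 → leap year


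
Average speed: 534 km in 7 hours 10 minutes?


74.5 km/h

Distance: 534 km
Time: 7h 10m = 430 min = 430/60 = 43/6 hours
Speed = 534 ÷ (43/6) = 534 × 6 / 43 = 3204/43 ≈ 74.5 km/h


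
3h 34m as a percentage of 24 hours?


0.1486 (14.86%)

Total minutes: 3×60 + 34 = 214
Day = 24×60 = 1440 minutes
Fraction = 214/1440 ≈ 0.1486
As a percentage: 214/1440 × 100 ≈ 14.86%


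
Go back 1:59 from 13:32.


Start: 812 minutes from midnight
Subtract: 119 minutes
Remaining: 812 - 119 = 693
Hours: 11, Minutes: 33

11:33


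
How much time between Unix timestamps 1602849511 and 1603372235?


Difference = 1603372235 - 1602849511 = 522724 seconds
In hours: 522724 / 3600 ≈ 145.2
In days: 522724 / 86400 ≈ 6.05

522724 seconds (145.2 hours / 6.05 days)


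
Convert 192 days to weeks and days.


Weeks: 192 ÷ 7 = 27 remainder 3

27 weeks 3 days


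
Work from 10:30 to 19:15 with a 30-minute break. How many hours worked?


Total time = (19×60+15) - (10×60+30)
= 1155 - 630 = 525 min
Minus break: 525 - 30 = 495 min
= 8h 15m

8h 15m (495 minutes)


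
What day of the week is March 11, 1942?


Zeller's congruence:
q=11, m=3, k=42, j=19
h = (11 + ⌊13×4/5⌋ + 42 + ⌊42/4⌋ + ⌊19/4⌋ - 2×19) mod 7
= (11 + 10 + 42 + 10 + 4 - 38) mod 7
= 39 mod 7 = 4
h=4 → Wednesday

Wednesday


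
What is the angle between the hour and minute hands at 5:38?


59.0°

Hour hand = 5×30 + 38×0.5 = 169.0°
Minute hand = 38×6 = 228°
Difference = |169.0 - 228| = 59.0°


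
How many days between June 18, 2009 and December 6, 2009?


From June 18, 2009 to December 6, 2009
Rest of June 2009: 30 - 18 = 12
Full months: July 31, August 31, September 30, October 31, November 30
Days into December 2009: 6
Total = 12 + 31 + 31 + 30 + 31 + 30 + 6 = 171 days

171 days


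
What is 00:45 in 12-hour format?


Hour: 0
0 → 12 AM (midnight)

12:45 AM


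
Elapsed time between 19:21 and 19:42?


End time in minutes: 19×60 + 42 = 1182
Start time in minutes: 19×60 + 21 = 1161
Difference = 1182 - 1161 = 21 minutes
= 0 hours 21 minutes

0h 21m


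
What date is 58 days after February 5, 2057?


Start: February 5, 2057
Add 58 days
February 5 → March 1: 28 - 5 + 1 = 24 days (58 - 24 = 34 left)
March 1 → April 1: 31 - 1 + 1 = 31 days (34 - 31 = 3 left)
April 1 + 3 = April 4, 2057

April 4, 2057


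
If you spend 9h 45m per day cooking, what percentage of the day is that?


40.6%

Time: 585 minutes
Day: 1440 minutes
Percentage = (585/1440) × 100 ≈ 40.6%


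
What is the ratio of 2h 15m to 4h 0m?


Duration 1: 135 minutes
Duration 2: 240 minutes
Ratio = 135:240
GCD = 15
Simplified = 9:16
As a decimal: 9/16 ≈ 0.56

9:16 (0.56)


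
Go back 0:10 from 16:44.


Start: 1004 minutes from midnight
Subtract: 10 minutes
Remaining: 1004 - 10 = 994
Hours: 16, Minutes: 34

16:34


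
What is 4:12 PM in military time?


16:12

Input: 4:12 PM
PM: 4 + 12 = 16


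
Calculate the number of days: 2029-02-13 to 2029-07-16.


From February 13, 2029 to July 16, 2029
Rest of February 2029: 28 - 13 = 15
Full months: March 31, April 30, May 31, June 30
Days into July 2029: 16
Total = 15 + 31 + 30 + 31 + 30 + 16 = 153 days

153 days


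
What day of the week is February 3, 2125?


Saturday

Zeller's congruence:
q=3, m=14, k=24, j=21
h = (3 + ⌊13×15/5⌋ + 24 + ⌊24/4⌋ + ⌊21/4⌋ - 2×21) mod 7
= (3 + 39 + 24 + 6 + 5 - 42) mod 7
= 35 mod 7 = 0
h=0 → Saturday


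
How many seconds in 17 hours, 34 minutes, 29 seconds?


63269 seconds

Hours: 17 × 3600 = 61200
Minutes: 34 × 60 = 2040
Seconds: 29
Total = 61200 + 2040 + 29 = 63269


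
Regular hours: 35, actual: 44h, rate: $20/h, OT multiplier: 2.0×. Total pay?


Regular: 35h × $20 = $700.00
Overtime: 44 - 35 = 9h
OT pay: 9h × $20 × 2.0 = $360.00
Total = $700.00 + $360.00 = $1060.00

$1060.00


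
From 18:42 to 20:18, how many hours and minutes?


1h 36m

End time in minutes: 20×60 + 18 = 1218
Start time in minutes: 18×60 + 42 = 1122
Difference = 1218 - 1122 = 96 minutes
= 1 hours 36 minutes


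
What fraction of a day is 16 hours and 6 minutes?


0.6708 (67.08%)

Total minutes: 16×60 + 6 = 966
Day = 24×60 = 1440 minutes
Fraction = 966/1440 ≈ 0.6708
As a percentage: 966/1440 × 100 ≈ 67.08%


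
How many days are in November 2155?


30 days

Month: November (month 11)
November has 30 days


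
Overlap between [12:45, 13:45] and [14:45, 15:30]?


0 minutes

Meeting A: 765-825 (in minutes from midnight)
Meeting B: 885-930
Overlap start = max(765, 885) = 885
Overlap end = min(825, 930) = 825
Overlap = max(0, 825 - 885) = 0 min


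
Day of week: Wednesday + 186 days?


Start: Wednesday (index 2)
(2 + 186) mod 7
= 188 mod 7
= 6
Index 6 → Sunday

Sunday


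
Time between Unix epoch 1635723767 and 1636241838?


Difference = 1636241838 - 1635723767 = 518071 seconds
In hours: 518071 / 3600 ≈ 143.9
In days: 518071 / 86400 ≈ 6.00

518071 seconds (143.9 hours / 6.00 days)


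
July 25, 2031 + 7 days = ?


August 1, 2031

Start: July 25, 2031
Add 7 days
July 25 → August 1: 31 - 25 + 1 = 7 days (7 - 7 = 0 left)
Land exactly on August 1, 2031


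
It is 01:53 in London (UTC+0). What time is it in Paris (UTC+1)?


Time difference = UTC+1 - UTC+0 = +1 hours
New hour = (1 + 1) mod 24
= 2 mod 24 = 2
Minutes unchanged → 02:53

02:53


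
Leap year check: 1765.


Rules: divisible by 4 AND (not by 100 OR by 400)
1765 ÷ 4 = 441 remainder 1 → not divisible by 4
Not divisible by 4 → not a leap year

No


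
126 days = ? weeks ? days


18 weeks 0 days

Weeks: 126 ÷ 7 = 18 remainder 0


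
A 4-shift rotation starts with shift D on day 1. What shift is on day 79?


Shift B

Shifts: A, B, C, D
Start: D (index 3)
Day 79: (3 + 79 - 1) mod 4
= 81 mod 4
= 1
Index 1 → shift B


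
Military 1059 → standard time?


Hour: 10
10 < 12 → AM

10:59 AM


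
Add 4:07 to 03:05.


Start: 185 minutes from midnight
Add: 247 minutes
Total: 432 minutes
Hours: 432 ÷ 60 = 7 remainder 12

07:12


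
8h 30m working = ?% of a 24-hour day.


Time: 510 minutes
Day: 1440 minutes
Percentage = (510/1440) × 100 ≈ 35.4%

35.4%


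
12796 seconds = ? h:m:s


Hours: 12796 ÷ 3600 = 3 remainder 1996
Minutes: 1996 ÷ 60 = 33 remainder 16
Seconds: 16

3h 33m 16s


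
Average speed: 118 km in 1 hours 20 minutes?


Distance: 118 km
Time: 1h 20m = 80 min = 80/60 = 4/3 hours
Speed = 118 ÷ (4/3) = 118 × 3 / 4 = 354/4 = 88.5 km/h

88.5 km/h


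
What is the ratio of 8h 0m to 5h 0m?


8:5 (1.60)

Duration 1: 480 minutes
Duration 2: 300 minutes
Ratio = 480:300
GCD = 60
Simplified = 8:5
As a decimal: 8/5 = 1.60


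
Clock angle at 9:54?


27.0°

Hour hand = 9×30 + 54×0.5 = 297.0°
Minute hand = 54×6 = 324°
Difference = |297.0 - 324| = 27.0°


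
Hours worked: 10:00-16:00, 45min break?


Total time = (16×60+0) - (10×60+0)
= 960 - 600 = 360 min
Minus break: 360 - 45 = 315 min
= 5h 15m

5h 15m (315 minutes)


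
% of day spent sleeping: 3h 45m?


15.6%

Time: 225 minutes
Day: 1440 minutes
Percentage = (225/1440) × 100 ≈ 15.6%


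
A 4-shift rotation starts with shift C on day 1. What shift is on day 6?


Shifts: A, B, C, D
Start: C (index 2)
Day 6: (2 + 6 - 1) mod 4
= 7 mod 4
= 3
Index 3 → shift D

Shift D


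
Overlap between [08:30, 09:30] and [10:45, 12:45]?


0 minutes

Meeting A: 510-570 (in minutes from midnight)
Meeting B: 645-765
Overlap start = max(510, 645) = 645
Overlap end = min(570, 765) = 570
Overlap = max(0, 570 - 645) = 0 min


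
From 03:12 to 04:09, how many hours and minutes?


End time in minutes: 4×60 + 9 = 249
Start time in minutes: 3×60 + 12 = 192
Difference = 249 - 192 = 57 minutes
= 0 hours 57 minutes

0h 57m


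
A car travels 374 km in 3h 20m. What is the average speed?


112.2 km/h

Distance: 374 km
Time: 3h 20m = 200 min = 200/60 = 10/3 hours
Speed = 374 ÷ (10/3) = 374 × 3 / 10 = 1122/10 = 112.2 km/h


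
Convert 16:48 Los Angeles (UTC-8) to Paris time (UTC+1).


01:48 (next day)

Time difference = UTC+1 - UTC-8 = +9 hours
New hour = (16 + 9) mod 24
= 25 mod 24 = 1
Minutes unchanged → 01:48; 25 ≥ 24 → next day


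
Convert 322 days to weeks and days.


Weeks: 322 ÷ 7 = 46 remainder 0

46 weeks 0 days


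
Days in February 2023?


Month: February (month 2)
February: 28 or 29 (leap year)
2023 leap year? No

28 days


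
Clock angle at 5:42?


Hour hand = 5×30 + 42×0.5 = 171.0°
Minute hand = 42×6 = 252°
Difference = |171.0 - 252| = 81.0°

81.0°


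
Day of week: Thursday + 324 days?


Saturday

Start: Thursday (index 3)
(3 + 324) mod 7
= 327 mod 7
= 5
Index 5 → Saturday


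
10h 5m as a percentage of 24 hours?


Total minutes: 10×60 + 5 = 605
Day = 24×60 = 1440 minutes
Fraction = 605/1440 ≈ 0.4201
As a percentage: 605/1440 × 100 ≈ 42.01%

0.4201 (42.01%)


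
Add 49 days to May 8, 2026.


June 26, 2026

Start: May 8, 2026
Add 49 days
May 8 → June 1: 31 - 8 + 1 = 24 days (49 - 24 = 25 left)
June 1 + 25 = June 26, 2026


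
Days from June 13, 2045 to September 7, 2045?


86 days

From June 13, 2045 to September 7, 2045
Rest of June 2045: 30 - 13 = 17
Full months: July 31, August 31
Days into September 2045: 7
Total = 17 + 31 + 31 + 7 = 86 days


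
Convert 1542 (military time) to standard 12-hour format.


3:42 PM

Hour: 15
15 - 12 = 3 → PM


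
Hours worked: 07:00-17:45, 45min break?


Total time = (17×60+45) - (7×60+0)
= 1065 - 420 = 645 min
Minus break: 645 - 45 = 600 min
= 10h 0m

10h 0m (600 minutes)


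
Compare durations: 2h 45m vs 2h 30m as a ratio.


11:10 (1.10)

Duration 1: 165 minutes
Duration 2: 150 minutes
Ratio = 165:150
GCD = 15
Simplified = 11:10
As a decimal: 11/10 = 1.10


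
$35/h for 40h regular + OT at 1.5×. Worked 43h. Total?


$1557.50

Regular: 40h × $35 = $1400.00
Overtime: 43 - 40 = 3h
OT pay: 3h × $35 × 1.5 = $157.50
Total = $1400.00 + $157.50 = $1557.50


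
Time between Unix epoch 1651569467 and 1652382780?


Difference = 1652382780 - 1651569467 = 813313 seconds
In hours: 813313 / 3600 ≈ 225.9
In days: 813313 / 86400 ≈ 9.41

813313 seconds (225.9 hours / 9.41 days)


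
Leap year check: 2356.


Rules: divisible by 4 AND (not by 100 OR by 400)
2356 ÷ 4 = 589 exactly → divisible by 4
2356 ÷ 100 = 23 remainder 56 → not divisible by 100
Divisible by 4 but not by 100 → leap year

Yes


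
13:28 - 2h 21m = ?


Start: 808 minutes from midnight
Subtract: 141 minutes
Remaining: 808 - 141 = 667
Hours: 11, Minutes: 7

11:07


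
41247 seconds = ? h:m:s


Hours: 41247 ÷ 3600 = 11 remainder 1647
Minutes: 1647 ÷ 60 = 27 remainder 27
Seconds: 27

11h 27m 27s


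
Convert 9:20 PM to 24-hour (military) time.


21:20

Input: 9:20 PM
PM: 9 + 12 = 21


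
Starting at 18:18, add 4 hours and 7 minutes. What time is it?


Start: 1098 minutes from midnight
Add: 247 minutes
Total: 1345 minutes
Hours: 1345 ÷ 60 = 22 remainder 25

22:25


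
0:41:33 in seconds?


Hours: 0 × 3600 = 0
Minutes: 41 × 60 = 2460
Seconds: 33
Total = 0 + 2460 + 33 = 2493

2493 seconds


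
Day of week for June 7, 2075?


Friday

Zeller's congruence:
q=7, m=6, k=75, j=20
h = (7 + ⌊13×7/5⌋ + 75 + ⌊75/4⌋ + ⌊20/4⌋ - 2×20) mod 7
= (7 + 18 + 75 + 18 + 5 - 40) mod 7
= 83 mod 7 = 6
h=6 → Friday


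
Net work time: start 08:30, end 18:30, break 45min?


Total time = (18×60+30) - (8×60+30)
= 1110 - 510 = 600 min
Minus break: 600 - 45 = 555 min
= 9h 15m

9h 15m (555 minutes)


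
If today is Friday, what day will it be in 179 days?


Start: Friday (index 4)
(4 + 179) mod 7
= 183 mod 7
= 1
Index 1 → Tuesday

Tuesday


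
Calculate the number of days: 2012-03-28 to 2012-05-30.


From March 28, 2012 to May 30, 2012
Rest of March 2012: 31 - 28 = 3
Full months: April 30
Days into May 2012: 30
Total = 3 + 30 + 30 = 63 days

63 days


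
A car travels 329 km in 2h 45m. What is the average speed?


Distance: 329 km
Time: 2h 45m = 165 min = 165/60 = 11/4 hours
Speed = 329 ÷ (11/4) = 329 × 4 / 11 = 1316/11 ≈ 119.6 km/h

119.6 km/h


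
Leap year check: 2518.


Rules: divisible by 4 AND (not by 100 OR by 400)
2518 ÷ 4 = 629 remainder 2 → not divisible by 4
Not divisible by 4 → not a leap year

No
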